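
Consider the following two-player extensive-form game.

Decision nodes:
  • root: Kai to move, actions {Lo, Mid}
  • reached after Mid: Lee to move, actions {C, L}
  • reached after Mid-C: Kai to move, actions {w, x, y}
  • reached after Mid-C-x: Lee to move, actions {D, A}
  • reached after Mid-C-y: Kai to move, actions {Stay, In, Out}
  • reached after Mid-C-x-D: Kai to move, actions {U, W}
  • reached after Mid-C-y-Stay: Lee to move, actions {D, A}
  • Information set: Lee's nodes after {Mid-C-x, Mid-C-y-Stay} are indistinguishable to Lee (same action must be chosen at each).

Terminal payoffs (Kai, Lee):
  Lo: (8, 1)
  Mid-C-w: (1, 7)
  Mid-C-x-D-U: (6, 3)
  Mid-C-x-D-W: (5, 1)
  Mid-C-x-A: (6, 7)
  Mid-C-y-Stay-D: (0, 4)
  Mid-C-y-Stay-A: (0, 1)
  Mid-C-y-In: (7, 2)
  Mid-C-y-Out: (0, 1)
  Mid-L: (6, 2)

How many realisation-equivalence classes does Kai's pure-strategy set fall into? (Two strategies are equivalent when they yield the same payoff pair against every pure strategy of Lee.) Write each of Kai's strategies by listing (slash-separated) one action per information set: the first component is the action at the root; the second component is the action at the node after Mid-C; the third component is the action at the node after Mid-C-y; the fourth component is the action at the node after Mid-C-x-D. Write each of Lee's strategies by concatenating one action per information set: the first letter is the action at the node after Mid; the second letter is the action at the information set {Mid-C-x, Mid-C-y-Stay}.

Kai has 36 pure strategies: Lo/w/Stay/U, Lo/w/Stay/W, Lo/w/In/U, Lo/w/In/W, Lo/w/Out/U, Lo/w/Out/W, Lo/x/Stay/U, Lo/x/Stay/W, Lo/x/In/U, Lo/x/In/W, Lo/x/Out/U, Lo/x/Out/W, Lo/y/Stay/U, Lo/y/Stay/W, Lo/y/In/U, Lo/y/In/W, Lo/y/Out/U, Lo/y/Out/W, Mid/w/Stay/U, Mid/w/Stay/W, Mid/w/In/U, Mid/w/In/W, Mid/w/Out/U, Mid/w/Out/W, Mid/x/Stay/U, Mid/x/Stay/W, Mid/x/In/U, Mid/x/In/W, Mid/x/Out/U, Mid/x/Out/W, Mid/y/Stay/U, Mid/y/Stay/W, Mid/y/In/U, Mid/y/In/W, Mid/y/Out/U, Mid/y/Out/W. Columns: CD, CA, LD, LA.
{Lo/w/Stay/U, Lo/w/Stay/W, Lo/w/In/U, Lo/w/In/W, Lo/w/Out/U, Lo/w/Out/W, Lo/x/Stay/U, Lo/x/Stay/W, Lo/x/In/U, Lo/x/In/W, Lo/x/Out/U, Lo/x/Out/W, Lo/y/Stay/U, Lo/y/Stay/W, Lo/y/In/U, Lo/y/In/W, Lo/y/Out/U, Lo/y/Out/W} → row (8,1) (8,1) (8,1) (8,1)
{Mid/w/Stay/U, Mid/w/Stay/W, Mid/w/In/U, Mid/w/In/W, Mid/w/Out/U, Mid/w/Out/W} → row (1,7) (1,7) (6,2) (6,2)
{Mid/x/Stay/U, Mid/x/In/U, Mid/x/Out/U} → row (6,3) (6,7) (6,2) (6,2)
{Mid/x/Stay/W, Mid/x/In/W, Mid/x/Out/W} → row (5,1) (6,7) (6,2) (6,2)
{Mid/y/Stay/U, Mid/y/Stay/W} → row (0,4) (0,1) (6,2) (6,2)
{Mid/y/In/U, Mid/y/In/W} → row (7,2) (7,2) (6,2) (6,2)
{Mid/y/Out/U, Mid/y/Out/W} → row (0,1) (0,1) (6,2) (6,2)
That's 7 distinct rows out of 36 strategies.

7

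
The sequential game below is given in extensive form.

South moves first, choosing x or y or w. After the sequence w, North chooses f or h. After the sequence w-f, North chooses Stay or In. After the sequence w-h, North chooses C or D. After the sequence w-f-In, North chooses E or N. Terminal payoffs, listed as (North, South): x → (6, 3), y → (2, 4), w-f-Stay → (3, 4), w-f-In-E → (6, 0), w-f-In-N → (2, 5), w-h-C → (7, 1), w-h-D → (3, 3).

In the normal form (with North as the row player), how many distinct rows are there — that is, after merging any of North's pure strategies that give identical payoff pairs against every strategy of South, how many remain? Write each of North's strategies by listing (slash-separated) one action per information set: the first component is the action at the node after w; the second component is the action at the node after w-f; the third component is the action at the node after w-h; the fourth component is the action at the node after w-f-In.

North has 16 pure strategies: f/Stay/C/E, f/Stay/C/N, f/Stay/D/E, f/Stay/D/N, f/In/C/E, f/In/C/N, f/In/D/E, f/In/D/N, h/Stay/C/E, h/Stay/C/N, h/Stay/D/E, h/Stay/D/N, h/In/C/E, h/In/C/N, h/In/D/E, h/In/D/N. Columns: x, y, w.
{f/Stay/C/E, f/Stay/C/N, f/Stay/D/E, f/Stay/D/N} → row (6,3) (2,4) (3,4)
{f/In/C/E, f/In/D/E} → row (6,3) (2,4) (6,0)
{f/In/C/N, f/In/D/N} → row (6,3) (2,4) (2,5)
{h/Stay/C/E, h/Stay/C/N, h/In/C/E, h/In/C/N} → row (6,3) (2,4) (7,1)
{h/Stay/D/E, h/Stay/D/N, h/In/D/E, h/In/D/N} → row (6,3) (2,4) (3,3)
That's 5 distinct rows out of 16 strategies.

5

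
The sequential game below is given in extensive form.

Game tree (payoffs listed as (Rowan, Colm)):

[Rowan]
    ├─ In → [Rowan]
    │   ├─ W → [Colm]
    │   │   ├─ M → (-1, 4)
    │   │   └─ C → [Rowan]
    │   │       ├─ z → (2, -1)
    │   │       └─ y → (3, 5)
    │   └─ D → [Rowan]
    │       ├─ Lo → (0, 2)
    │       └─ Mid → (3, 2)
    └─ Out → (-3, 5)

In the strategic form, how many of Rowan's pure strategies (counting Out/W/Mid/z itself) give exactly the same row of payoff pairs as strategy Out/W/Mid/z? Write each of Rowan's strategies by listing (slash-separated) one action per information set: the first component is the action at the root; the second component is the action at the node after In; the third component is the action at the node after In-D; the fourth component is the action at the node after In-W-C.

Row for Out/W/Mid/z (columns M, C): (-3,5) (-3,5).
Under Out/W/Mid/z, Rowan's choice at the node after In and at the node after In-D and at the node after In-W-C can never be reached regardless of what Colm does, so varying those choices leaves every outcome unchanged.
Holding the reachable choices fixed and varying the unreachable ones freely already gives 2 × 2 × 2 = 8 equivalent strategies.
No other strategy reproduces this row, so those 8 are the full class: Out/W/Lo/z, Out/W/Lo/y, Out/W/Mid/z, Out/W/Mid/y, Out/D/Lo/z, Out/D/Lo/y, Out/D/Mid/z, Out/D/Mid/y.

8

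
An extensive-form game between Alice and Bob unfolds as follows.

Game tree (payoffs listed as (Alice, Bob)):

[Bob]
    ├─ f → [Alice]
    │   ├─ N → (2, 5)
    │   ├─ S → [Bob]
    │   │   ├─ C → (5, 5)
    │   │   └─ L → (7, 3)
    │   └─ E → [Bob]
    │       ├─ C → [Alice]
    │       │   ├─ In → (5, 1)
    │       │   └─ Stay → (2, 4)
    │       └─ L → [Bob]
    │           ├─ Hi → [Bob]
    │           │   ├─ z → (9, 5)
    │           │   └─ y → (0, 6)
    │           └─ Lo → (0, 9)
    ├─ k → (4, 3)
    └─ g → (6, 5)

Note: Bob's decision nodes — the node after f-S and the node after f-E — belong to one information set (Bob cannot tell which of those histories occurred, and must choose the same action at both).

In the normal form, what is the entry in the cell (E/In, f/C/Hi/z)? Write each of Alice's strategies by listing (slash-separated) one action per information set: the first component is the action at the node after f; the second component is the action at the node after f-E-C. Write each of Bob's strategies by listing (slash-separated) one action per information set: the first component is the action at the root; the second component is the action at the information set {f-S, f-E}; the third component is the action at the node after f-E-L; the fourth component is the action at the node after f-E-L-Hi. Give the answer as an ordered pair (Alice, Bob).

Trace the play path from the root:
  Bob plays f
  Alice plays E at [f]
  Bob plays C at [f-E]
  Alice plays In at [f-E-C]
→ terminal payoff (5, 1).
(Bob's choice at the node after f-E-L is never reached on this path, so it doesn't affect the outcome.)

(5, 1)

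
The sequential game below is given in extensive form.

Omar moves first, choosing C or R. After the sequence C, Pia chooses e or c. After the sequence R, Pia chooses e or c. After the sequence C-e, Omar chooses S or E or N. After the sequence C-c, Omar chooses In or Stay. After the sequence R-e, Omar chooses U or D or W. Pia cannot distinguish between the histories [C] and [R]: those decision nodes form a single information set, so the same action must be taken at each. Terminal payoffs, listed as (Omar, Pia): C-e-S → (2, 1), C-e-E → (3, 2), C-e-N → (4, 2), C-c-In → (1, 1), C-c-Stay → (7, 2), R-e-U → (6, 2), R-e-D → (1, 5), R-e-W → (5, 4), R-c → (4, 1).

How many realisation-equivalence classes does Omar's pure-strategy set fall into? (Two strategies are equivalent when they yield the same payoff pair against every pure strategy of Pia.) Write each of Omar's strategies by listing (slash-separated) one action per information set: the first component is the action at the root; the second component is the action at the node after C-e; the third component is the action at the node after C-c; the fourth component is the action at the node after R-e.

9

Omar has 36 pure strategies: C/S/In/U, C/S/In/D, C/S/In/W, C/S/Stay/U, C/S/Stay/D, C/S/Stay/W, C/E/In/U, C/E/In/D, C/E/In/W, C/E/Stay/U, C/E/Stay/D, C/E/Stay/W, C/N/In/U, C/N/In/D, C/N/In/W, C/N/Stay/U, C/N/Stay/D, C/N/Stay/W, R/S/In/U, R/S/In/D, R/S/In/W, R/S/Stay/U, R/S/Stay/D, R/S/Stay/W, R/E/In/U, R/E/In/D, R/E/In/W, R/E/Stay/U, R/E/Stay/D, R/E/Stay/W, R/N/In/U, R/N/In/D, R/N/In/W, R/N/Stay/U, R/N/Stay/D, R/N/Stay/W. Columns: e, c.
{C/S/In/U, C/S/In/D, C/S/In/W} → row (2,1) (1,1)
{C/S/Stay/U, C/S/Stay/D, C/S/Stay/W} → row (2,1) (7,2)
{C/E/In/U, C/E/In/D, C/E/In/W} → row (3,2) (1,1)
{C/E/Stay/U, C/E/Stay/D, C/E/Stay/W} → row (3,2) (7,2)
{C/N/In/U, C/N/In/D, C/N/In/W} → row (4,2) (1,1)
{C/N/Stay/U, C/N/Stay/D, C/N/Stay/W} → row (4,2) (7,2)
{R/S/In/U, R/S/Stay/U, R/E/In/U, R/E/Stay/U, R/N/In/U, R/N/Stay/U} → row (6,2) (4,1)
{R/S/In/D, R/S/Stay/D, R/E/In/D, R/E/Stay/D, R/N/In/D, R/N/Stay/D} → row (1,5) (4,1)
{R/S/In/W, R/S/Stay/W, R/E/In/W, R/E/Stay/W, R/N/In/W, R/N/Stay/W} → row (5,4) (4,1)
That's 9 distinct rows out of 36 strategies.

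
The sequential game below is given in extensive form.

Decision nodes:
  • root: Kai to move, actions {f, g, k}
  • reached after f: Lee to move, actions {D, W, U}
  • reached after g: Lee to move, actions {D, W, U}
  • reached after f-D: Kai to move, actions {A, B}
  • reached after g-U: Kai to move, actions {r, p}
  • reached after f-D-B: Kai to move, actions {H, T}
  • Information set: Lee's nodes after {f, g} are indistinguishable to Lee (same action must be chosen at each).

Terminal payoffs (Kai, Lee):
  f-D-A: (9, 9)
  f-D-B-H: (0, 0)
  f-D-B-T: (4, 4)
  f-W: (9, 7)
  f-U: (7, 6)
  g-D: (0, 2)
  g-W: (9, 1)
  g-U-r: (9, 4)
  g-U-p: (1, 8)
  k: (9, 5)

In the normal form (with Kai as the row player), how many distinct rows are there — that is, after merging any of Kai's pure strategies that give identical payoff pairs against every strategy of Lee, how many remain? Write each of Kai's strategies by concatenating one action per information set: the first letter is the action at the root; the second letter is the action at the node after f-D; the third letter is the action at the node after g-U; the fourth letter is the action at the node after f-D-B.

Kai has 24 pure strategies: fArH, fArT, fApH, fApT, fBrH, fBrT, fBpH, fBpT, gArH, gArT, gApH, gApT, gBrH, gBrT, gBpH, gBpT, kArH, kArT, kApH, kApT, kBrH, kBrT, kBpH, kBpT. Columns: D, W, U.
{fArH, fArT, fApH, fApT} → row (9,9) (9,7) (7,6)
{fBrH, fBpH} → row (0,0) (9,7) (7,6)
{fBrT, fBpT} → row (4,4) (9,7) (7,6)
{gArH, gArT, gBrH, gBrT} → row (0,2) (9,1) (9,4)
{gApH, gApT, gBpH, gBpT} → row (0,2) (9,1) (1,8)
{kArH, kArT, kApH, kApT, kBrH, kBrT, kBpH, kBpT} → row (9,5) (9,5) (9,5)
That's 6 distinct rows out of 24 strategies.

6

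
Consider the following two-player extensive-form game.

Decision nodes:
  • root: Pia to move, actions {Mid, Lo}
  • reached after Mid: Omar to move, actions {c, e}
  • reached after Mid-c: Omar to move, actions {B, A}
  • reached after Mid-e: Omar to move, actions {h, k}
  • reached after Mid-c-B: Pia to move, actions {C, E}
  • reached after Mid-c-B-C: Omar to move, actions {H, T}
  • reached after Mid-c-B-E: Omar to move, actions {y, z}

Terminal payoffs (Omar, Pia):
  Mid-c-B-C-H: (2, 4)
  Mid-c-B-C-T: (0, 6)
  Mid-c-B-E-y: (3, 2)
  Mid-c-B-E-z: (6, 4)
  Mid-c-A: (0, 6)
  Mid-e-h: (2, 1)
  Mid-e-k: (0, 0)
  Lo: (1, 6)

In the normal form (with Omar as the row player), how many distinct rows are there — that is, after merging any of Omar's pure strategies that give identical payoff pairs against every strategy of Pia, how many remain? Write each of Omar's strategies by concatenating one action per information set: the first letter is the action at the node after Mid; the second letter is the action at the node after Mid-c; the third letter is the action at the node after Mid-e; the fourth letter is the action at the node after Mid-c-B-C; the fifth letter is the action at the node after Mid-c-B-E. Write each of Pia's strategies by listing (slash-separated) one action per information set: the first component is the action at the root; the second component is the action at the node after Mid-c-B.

7

Omar has 32 pure strategies: cBhHy, cBhHz, cBhTy, cBhTz, cBkHy, cBkHz, cBkTy, cBkTz, cAhHy, cAhHz, cAhTy, cAhTz, cAkHy, cAkHz, cAkTy, cAkTz, eBhHy, eBhHz, eBhTy, eBhTz, eBkHy, eBkHz, eBkTy, eBkTz, eAhHy, eAhHz, eAhTy, eAhTz, eAkHy, eAkHz, eAkTy, eAkTz. Columns: Mid/C, Mid/E, Lo/C, Lo/E.
{cBhHy, cBkHy} → row (2,4) (3,2) (1,6) (1,6)
{cBhHz, cBkHz} → row (2,4) (6,4) (1,6) (1,6)
{cBhTy, cBkTy} → row (0,6) (3,2) (1,6) (1,6)
{cBhTz, cBkTz} → row (0,6) (6,4) (1,6) (1,6)
{cAhHy, cAhHz, cAhTy, cAhTz, cAkHy, cAkHz, cAkTy, cAkTz} → row (0,6) (0,6) (1,6) (1,6)
{eBhHy, eBhHz, eBhTy, eBhTz, eAhHy, eAhHz, eAhTy, eAhTz} → row (2,1) (2,1) (1,6) (1,6)
{eBkHy, eBkHz, eBkTy, eBkTz, eAkHy, eAkHz, eAkTy, eAkTz} → row (0,0) (0,0) (1,6) (1,6)
That's 7 distinct rows out of 32 strategies.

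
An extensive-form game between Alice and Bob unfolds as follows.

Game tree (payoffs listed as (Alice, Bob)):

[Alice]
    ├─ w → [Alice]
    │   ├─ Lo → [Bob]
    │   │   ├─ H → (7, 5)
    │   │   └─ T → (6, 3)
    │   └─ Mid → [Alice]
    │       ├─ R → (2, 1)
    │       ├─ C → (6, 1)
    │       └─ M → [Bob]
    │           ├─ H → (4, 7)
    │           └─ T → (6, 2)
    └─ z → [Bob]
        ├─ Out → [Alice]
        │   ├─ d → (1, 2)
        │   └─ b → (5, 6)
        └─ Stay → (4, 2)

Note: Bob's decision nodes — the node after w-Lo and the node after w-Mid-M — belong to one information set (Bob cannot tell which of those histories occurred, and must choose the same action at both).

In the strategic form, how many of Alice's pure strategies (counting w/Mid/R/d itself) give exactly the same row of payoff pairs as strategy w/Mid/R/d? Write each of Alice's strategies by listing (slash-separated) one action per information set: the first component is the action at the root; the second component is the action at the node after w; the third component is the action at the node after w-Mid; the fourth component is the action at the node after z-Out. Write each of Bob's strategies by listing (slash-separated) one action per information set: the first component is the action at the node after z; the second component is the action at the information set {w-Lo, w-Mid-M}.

Row for w/Mid/R/d (columns Out/H, Out/T, Stay/H, Stay/T): (2,1) (2,1) (2,1) (2,1).
Under w/Mid/R/d, Alice's choice at the node after z-Out can never be reached regardless of what Bob does, so varying those choices leaves every outcome unchanged.
Holding the reachable choices fixed and varying the unreachable one freely already gives 2 equivalent strategies.
No other strategy reproduces this row, so those 2 are the full class: w/Mid/R/d, w/Mid/R/b.

2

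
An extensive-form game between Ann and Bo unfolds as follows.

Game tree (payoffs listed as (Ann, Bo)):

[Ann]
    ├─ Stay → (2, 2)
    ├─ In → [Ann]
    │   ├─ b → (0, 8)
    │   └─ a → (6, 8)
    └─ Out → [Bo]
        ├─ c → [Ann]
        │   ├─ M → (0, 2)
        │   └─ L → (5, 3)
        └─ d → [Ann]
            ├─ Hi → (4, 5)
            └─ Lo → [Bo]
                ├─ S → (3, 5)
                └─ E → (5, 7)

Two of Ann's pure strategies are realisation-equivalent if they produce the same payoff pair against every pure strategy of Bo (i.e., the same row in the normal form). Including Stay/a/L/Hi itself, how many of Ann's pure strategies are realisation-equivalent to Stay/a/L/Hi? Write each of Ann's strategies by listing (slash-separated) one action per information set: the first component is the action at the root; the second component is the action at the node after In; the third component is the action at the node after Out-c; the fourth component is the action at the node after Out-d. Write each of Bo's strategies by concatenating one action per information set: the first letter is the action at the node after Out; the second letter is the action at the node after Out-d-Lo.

8

Row for Stay/a/L/Hi (columns cS, cE, dS, dE): (2,2) (2,2) (2,2) (2,2).
Under Stay/a/L/Hi, Ann's choice at the node after In and at the node after Out-c and at the node after Out-d can never be reached regardless of what Bo does, so varying those choices leaves every outcome unchanged.
Holding the reachable choices fixed and varying the unreachable ones freely already gives 2 × 2 × 2 = 8 equivalent strategies.
No other strategy reproduces this row, so those 8 are the full class: Stay/b/M/Hi, Stay/b/M/Lo, Stay/b/L/Hi, Stay/b/L/Lo, Stay/a/M/Hi, Stay/a/M/Lo, Stay/a/L/Hi, Stay/a/L/Lo.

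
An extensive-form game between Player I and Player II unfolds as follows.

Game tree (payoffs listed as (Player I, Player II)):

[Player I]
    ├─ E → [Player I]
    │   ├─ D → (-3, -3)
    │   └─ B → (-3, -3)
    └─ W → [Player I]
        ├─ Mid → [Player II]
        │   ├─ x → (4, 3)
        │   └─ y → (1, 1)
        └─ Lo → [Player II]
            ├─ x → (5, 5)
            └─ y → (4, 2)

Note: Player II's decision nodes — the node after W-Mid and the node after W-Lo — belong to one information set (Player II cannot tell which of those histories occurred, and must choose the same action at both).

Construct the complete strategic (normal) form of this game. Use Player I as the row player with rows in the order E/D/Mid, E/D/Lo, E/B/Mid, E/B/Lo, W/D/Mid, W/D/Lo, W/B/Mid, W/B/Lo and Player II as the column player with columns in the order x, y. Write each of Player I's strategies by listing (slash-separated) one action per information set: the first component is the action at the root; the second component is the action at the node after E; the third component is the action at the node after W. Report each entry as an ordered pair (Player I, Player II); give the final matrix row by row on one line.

E/D/Mid: (-3,-3) (-3,-3) | E/D/Lo: (-3,-3) (-3,-3) | E/B/Mid: (-3,-3) (-3,-3) | E/B/Lo: (-3,-3) (-3,-3) | W/D/Mid: (4,3) (1,1) | W/D/Lo: (5,5) (4,2) | W/B/Mid: (4,3) (1,1) | W/B/Lo: (5,5) (4,2)

Row E/D/Mid: x→(-3,-3), y→(-3,-3)
Row E/D/Lo: x→(-3,-3), y→(-3,-3)
Row E/B/Mid: x→(-3,-3), y→(-3,-3)
Row E/B/Lo: x→(-3,-3), y→(-3,-3)
Row W/D/Mid: x→(4,3), y→(1,1)
Row W/D/Lo: x→(5,5), y→(4,2)
Row W/B/Mid: x→(4,3), y→(1,1)
Row W/B/Lo: x→(5,5), y→(4,2)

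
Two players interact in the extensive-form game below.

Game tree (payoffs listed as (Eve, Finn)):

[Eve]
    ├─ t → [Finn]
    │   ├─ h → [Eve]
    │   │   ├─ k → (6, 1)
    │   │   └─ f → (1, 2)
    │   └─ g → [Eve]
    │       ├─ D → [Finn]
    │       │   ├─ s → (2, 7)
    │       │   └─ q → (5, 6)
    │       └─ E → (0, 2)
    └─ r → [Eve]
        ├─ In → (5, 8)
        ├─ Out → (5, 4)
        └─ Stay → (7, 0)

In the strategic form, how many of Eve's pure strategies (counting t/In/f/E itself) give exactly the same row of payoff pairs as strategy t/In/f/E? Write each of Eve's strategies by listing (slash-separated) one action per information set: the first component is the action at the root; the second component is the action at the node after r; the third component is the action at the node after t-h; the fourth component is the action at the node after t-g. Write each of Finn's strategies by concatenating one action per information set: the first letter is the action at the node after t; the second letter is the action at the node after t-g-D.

Row for t/In/f/E (columns hs, hq, gs, gq): (1,2) (1,2) (0,2) (0,2).
Under t/In/f/E, Eve's choice at the node after r can never be reached regardless of what Finn does, so varying those choices leaves every outcome unchanged.
Holding the reachable choices fixed and varying the unreachable one freely already gives 3 equivalent strategies.
No other strategy reproduces this row, so those 3 are the full class: t/In/f/E, t/Out/f/E, t/Stay/f/E.

3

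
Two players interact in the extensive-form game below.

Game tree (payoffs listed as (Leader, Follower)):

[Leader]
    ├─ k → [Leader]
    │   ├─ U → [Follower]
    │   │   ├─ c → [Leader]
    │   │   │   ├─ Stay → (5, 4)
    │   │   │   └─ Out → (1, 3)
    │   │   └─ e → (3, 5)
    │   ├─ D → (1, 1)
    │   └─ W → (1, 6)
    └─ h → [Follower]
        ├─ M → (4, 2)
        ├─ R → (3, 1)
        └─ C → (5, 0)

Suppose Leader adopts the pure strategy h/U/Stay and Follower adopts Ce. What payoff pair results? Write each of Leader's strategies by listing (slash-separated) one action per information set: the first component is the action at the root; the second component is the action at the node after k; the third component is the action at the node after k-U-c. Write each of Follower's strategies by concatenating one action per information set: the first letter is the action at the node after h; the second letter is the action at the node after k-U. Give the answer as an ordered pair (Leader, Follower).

(5, 0)

Trace the play path from the root:
  Leader plays h
  Follower plays C at [h]
→ terminal payoff (5, 0).
(Leader's choice at the node after k is never reached on this path, so it doesn't affect the outcome.)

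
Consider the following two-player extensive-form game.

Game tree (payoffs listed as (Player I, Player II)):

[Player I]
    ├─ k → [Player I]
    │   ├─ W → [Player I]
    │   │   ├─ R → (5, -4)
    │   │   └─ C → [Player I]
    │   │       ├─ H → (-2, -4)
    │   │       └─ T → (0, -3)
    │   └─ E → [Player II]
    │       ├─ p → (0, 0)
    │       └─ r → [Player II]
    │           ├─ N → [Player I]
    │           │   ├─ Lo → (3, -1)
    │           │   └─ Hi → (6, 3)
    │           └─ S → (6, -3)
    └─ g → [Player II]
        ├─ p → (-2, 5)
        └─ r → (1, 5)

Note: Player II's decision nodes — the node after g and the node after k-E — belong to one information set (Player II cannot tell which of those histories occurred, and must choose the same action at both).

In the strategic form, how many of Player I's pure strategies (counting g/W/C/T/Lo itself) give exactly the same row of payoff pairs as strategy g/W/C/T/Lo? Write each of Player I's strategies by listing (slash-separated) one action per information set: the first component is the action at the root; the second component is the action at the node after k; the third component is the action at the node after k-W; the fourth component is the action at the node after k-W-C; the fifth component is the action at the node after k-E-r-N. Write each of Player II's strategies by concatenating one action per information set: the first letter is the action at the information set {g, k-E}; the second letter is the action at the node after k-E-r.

16

Row for g/W/C/T/Lo (columns pN, pS, rN, rS): (-2,5) (-2,5) (1,5) (1,5).
Under g/W/C/T/Lo, Player I's choice at the node after k and at the node after k-W and at the node after k-W-C and at the node after k-E-r-N can never be reached regardless of what Player II does, so varying those choices leaves every outcome unchanged.
Holding the reachable choices fixed and varying the unreachable ones freely already gives 2 × 2 × 2 × 2 = 16 equivalent strategies.
No other strategy reproduces this row, so those 16 are the full class: g/W/R/H/Lo, g/W/R/H/Hi, g/W/R/T/Lo, g/W/R/T/Hi, g/W/C/H/Lo, g/W/C/H/Hi, g/W/C/T/Lo, g/W/C/T/Hi, g/E/R/H/Lo, g/E/R/H/Hi, g/E/R/T/Lo, g/E/R/T/Hi, g/E/C/H/Lo, g/E/C/H/Hi, g/E/C/T/Lo, g/E/C/T/Hi.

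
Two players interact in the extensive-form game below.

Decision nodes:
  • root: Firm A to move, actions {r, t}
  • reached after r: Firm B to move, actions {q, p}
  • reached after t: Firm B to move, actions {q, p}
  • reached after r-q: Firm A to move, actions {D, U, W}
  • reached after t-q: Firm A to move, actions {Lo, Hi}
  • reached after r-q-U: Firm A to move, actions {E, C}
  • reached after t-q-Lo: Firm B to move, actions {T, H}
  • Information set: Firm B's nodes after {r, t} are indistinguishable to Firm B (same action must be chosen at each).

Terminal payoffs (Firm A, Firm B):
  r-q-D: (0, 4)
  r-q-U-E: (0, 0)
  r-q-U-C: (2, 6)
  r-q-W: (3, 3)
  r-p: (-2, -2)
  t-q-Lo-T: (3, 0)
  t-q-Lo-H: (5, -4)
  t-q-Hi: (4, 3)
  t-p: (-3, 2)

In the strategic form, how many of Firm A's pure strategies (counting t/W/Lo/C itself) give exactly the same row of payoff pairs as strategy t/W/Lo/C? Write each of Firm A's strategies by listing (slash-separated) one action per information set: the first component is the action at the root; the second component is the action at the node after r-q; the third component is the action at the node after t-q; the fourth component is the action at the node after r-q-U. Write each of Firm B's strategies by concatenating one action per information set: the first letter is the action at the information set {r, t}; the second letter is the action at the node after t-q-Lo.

Row for t/W/Lo/C (columns qT, qH, pT, pH): (3,0) (5,-4) (-3,2) (-3,2).
Under t/W/Lo/C, Firm A's choice at the node after r-q and at the node after r-q-U can never be reached regardless of what Firm B does, so varying those choices leaves every outcome unchanged.
Holding the reachable choices fixed and varying the unreachable ones freely already gives 3 × 2 = 6 equivalent strategies.
No other strategy reproduces this row, so those 6 are the full class: t/D/Lo/E, t/D/Lo/C, t/U/Lo/E, t/U/Lo/C, t/W/Lo/E, t/W/Lo/C.

6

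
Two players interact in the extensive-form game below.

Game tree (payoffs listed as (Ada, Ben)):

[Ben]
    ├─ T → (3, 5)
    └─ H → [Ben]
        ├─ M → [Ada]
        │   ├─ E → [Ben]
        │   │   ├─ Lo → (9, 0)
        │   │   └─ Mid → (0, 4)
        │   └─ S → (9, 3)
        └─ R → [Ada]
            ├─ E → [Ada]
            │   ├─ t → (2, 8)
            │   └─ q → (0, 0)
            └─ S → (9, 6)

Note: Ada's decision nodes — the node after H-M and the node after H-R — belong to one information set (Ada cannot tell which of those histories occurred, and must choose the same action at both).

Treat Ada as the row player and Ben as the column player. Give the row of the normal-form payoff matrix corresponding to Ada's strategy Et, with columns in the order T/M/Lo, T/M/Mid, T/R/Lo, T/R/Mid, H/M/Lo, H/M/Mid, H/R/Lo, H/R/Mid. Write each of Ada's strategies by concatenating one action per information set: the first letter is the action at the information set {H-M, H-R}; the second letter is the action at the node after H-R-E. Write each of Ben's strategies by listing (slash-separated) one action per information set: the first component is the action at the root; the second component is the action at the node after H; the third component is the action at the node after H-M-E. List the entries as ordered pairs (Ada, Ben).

vs T/M/Lo: Ben plays T → (3, 5)
vs T/M/Mid: Ben plays T → (3, 5)
vs T/R/Lo: Ben plays T → (3, 5)
vs T/R/Mid: Ben plays T → (3, 5)
vs H/M/Lo: Ben plays H → Ben plays M at [H] → Ada plays E at [H-M] → Ben plays Lo at [H-M-E] → (9, 0)
vs H/M/Mid: Ben plays H → Ben plays M at [H] → Ada plays E at [H-M] → Ben plays Mid at [H-M-E] → (0, 4)
vs H/R/Lo: Ben plays H → Ben plays R at [H] → Ada plays E at [H-R] → Ada plays t at [H-R-E] → (2, 8)
vs H/R/Mid: Ben plays H → Ben plays R at [H] → Ada plays E at [H-R] → Ada plays t at [H-R-E] → (2, 8)

(3,5) (3,5) (3,5) (3,5) (9,0) (0,4) (2,8) (2,8)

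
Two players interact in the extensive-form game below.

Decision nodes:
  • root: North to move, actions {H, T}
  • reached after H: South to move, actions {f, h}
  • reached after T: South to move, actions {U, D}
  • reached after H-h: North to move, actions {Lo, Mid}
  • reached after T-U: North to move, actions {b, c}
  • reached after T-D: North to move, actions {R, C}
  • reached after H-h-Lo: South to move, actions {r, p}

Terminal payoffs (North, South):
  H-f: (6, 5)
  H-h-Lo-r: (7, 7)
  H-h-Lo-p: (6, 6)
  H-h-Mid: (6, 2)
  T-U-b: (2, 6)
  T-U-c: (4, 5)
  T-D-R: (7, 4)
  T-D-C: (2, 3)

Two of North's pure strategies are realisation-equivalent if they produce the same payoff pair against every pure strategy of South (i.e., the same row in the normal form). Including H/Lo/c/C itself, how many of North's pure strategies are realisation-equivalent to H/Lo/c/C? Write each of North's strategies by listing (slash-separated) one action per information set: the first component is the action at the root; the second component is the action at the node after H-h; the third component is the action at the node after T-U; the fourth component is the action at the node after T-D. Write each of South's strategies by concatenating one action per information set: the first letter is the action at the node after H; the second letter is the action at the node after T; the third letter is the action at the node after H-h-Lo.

Row for H/Lo/c/C (columns fUr, fUp, fDr, fDp, hUr, hUp, hDr, hDp): (6,5) (6,5) (6,5) (6,5) (7,7) (6,6) (7,7) (6,6).
Under H/Lo/c/C, North's choice at the node after T-U and at the node after T-D can never be reached regardless of what South does, so varying those choices leaves every outcome unchanged.
Holding the reachable choices fixed and varying the unreachable ones freely already gives 2 × 2 = 4 equivalent strategies.
No other strategy reproduces this row, so those 4 are the full class: H/Lo/b/R, H/Lo/b/C, H/Lo/c/R, H/Lo/c/C.

4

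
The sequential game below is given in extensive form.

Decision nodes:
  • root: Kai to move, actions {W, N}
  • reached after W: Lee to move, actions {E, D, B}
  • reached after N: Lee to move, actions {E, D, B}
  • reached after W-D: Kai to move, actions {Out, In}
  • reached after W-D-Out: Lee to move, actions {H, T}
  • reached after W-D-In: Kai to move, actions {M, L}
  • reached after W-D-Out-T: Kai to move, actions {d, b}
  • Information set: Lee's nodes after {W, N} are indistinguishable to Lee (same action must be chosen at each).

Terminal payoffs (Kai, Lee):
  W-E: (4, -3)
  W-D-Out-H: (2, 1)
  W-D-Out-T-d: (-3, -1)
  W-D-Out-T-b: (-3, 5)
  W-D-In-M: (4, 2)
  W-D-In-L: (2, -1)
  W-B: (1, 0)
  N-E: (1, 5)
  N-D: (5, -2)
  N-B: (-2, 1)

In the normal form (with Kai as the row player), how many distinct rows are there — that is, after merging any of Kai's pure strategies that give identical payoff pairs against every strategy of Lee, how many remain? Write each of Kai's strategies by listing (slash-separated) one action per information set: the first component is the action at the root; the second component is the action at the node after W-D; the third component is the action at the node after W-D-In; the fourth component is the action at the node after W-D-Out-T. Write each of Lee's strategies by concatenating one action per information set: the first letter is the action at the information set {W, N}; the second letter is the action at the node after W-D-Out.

Kai has 16 pure strategies: W/Out/M/d, W/Out/M/b, W/Out/L/d, W/Out/L/b, W/In/M/d, W/In/M/b, W/In/L/d, W/In/L/b, N/Out/M/d, N/Out/M/b, N/Out/L/d, N/Out/L/b, N/In/M/d, N/In/M/b, N/In/L/d, N/In/L/b. Columns: EH, ET, DH, DT, BH, BT.
{W/Out/M/d, W/Out/L/d} → row (4,-3) (4,-3) (2,1) (-3,-1) (1,0) (1,0)
{W/Out/M/b, W/Out/L/b} → row (4,-3) (4,-3) (2,1) (-3,5) (1,0) (1,0)
{W/In/M/d, W/In/M/b} → row (4,-3) (4,-3) (4,2) (4,2) (1,0) (1,0)
{W/In/L/d, W/In/L/b} → row (4,-3) (4,-3) (2,-1) (2,-1) (1,0) (1,0)
{N/Out/M/d, N/Out/M/b, N/Out/L/d, N/Out/L/b, N/In/M/d, N/In/M/b, N/In/L/d, N/In/L/b} → row (1,5) (1,5) (5,-2) (5,-2) (-2,1) (-2,1)
That's 5 distinct rows out of 16 strategies.

5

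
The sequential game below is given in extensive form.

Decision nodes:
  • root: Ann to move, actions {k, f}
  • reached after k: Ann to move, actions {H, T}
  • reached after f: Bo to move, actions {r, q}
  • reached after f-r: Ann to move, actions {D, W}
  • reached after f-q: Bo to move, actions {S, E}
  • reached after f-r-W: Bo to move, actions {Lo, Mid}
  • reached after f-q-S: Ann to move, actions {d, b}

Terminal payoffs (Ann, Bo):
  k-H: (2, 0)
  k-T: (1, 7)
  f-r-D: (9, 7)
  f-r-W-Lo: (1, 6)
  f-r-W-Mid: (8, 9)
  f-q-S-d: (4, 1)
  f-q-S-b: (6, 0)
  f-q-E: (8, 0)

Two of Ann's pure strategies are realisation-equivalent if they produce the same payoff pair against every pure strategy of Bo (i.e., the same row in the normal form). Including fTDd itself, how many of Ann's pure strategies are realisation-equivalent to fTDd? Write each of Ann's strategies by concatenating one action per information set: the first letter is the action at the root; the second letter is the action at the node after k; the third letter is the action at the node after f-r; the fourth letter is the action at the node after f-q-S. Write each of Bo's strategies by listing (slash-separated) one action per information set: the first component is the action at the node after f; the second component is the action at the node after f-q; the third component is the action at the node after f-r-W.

2

Row for fTDd (columns r/S/Lo, r/S/Mid, r/E/Lo, r/E/Mid, q/S/Lo, q/S/Mid, q/E/Lo, q/E/Mid): (9,7) (9,7) (9,7) (9,7) (4,1) (4,1) (8,0) (8,0).
Under fTDd, Ann's choice at the node after k can never be reached regardless of what Bo does, so varying those choices leaves every outcome unchanged.
Holding the reachable choices fixed and varying the unreachable one freely already gives 2 equivalent strategies.
No other strategy reproduces this row, so those 2 are the full class: fHDd, fTDd.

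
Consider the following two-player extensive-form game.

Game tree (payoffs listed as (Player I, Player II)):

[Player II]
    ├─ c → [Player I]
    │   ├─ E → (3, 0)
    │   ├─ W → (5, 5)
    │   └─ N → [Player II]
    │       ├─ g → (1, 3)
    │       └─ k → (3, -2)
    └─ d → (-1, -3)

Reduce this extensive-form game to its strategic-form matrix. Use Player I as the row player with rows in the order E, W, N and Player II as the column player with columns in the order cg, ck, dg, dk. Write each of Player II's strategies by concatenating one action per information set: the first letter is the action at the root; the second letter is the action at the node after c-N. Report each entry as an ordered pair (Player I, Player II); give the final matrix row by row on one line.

E: (3,0) (3,0) (-1,-3) (-1,-3) | W: (5,5) (5,5) (-1,-3) (-1,-3) | N: (1,3) (3,-2) (-1,-3) (-1,-3)

Row E: cg→(3,0), ck→(3,0), dg→(-1,-3), dk→(-1,-3)
Row W: cg→(5,5), ck→(5,5), dg→(-1,-3), dk→(-1,-3)
Row N: cg→(1,3), ck→(3,-2), dg→(-1,-3), dk→(-1,-3)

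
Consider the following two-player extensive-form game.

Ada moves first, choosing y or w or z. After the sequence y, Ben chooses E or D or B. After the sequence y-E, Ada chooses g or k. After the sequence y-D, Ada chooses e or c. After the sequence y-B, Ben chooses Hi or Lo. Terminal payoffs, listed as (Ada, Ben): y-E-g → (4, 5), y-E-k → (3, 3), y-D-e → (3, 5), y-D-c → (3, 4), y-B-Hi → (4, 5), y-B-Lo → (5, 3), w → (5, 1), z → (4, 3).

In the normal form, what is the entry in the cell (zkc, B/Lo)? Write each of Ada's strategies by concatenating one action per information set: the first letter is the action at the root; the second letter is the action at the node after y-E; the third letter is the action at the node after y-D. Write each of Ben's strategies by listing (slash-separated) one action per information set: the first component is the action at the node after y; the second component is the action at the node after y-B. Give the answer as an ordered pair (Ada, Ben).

(4, 3)

Trace the play path from the root:
  Ada plays z
→ terminal payoff (4, 3).
(Ada's choice at the node after y-E is never reached on this path, so it doesn't affect the outcome.)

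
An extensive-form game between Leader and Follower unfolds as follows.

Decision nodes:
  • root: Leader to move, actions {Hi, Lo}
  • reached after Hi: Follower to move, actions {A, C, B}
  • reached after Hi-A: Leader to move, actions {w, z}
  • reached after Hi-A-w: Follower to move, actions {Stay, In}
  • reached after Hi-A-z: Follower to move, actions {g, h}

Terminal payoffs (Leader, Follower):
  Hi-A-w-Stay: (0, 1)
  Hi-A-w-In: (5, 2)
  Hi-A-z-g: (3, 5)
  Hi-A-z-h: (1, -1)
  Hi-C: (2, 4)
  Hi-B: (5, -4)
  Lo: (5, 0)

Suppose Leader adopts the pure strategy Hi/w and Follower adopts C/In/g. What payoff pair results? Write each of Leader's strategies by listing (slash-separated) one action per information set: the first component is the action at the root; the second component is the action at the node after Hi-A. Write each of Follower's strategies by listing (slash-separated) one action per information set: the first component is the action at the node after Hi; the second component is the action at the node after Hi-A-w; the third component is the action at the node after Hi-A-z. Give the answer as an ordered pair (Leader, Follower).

Trace the play path from the root:
  Leader plays Hi
  Follower plays C at [Hi]
→ terminal payoff (2, 4).
(Leader's choice at the node after Hi-A is never reached on this path, so it doesn't affect the outcome.)

(2, 4)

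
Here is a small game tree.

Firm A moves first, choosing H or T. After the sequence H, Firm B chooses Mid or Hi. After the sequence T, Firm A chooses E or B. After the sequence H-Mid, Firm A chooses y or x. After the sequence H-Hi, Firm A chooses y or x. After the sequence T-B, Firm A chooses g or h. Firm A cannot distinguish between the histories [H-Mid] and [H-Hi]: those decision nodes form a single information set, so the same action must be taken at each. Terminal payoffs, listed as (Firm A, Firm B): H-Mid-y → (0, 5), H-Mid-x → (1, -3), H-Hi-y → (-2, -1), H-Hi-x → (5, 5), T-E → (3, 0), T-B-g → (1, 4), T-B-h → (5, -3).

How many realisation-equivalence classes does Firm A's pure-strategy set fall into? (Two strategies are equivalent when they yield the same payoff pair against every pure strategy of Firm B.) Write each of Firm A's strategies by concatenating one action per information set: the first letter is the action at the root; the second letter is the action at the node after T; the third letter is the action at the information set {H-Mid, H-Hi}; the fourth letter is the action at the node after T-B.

Firm A has 16 pure strategies: HEyg, HEyh, HExg, HExh, HByg, HByh, HBxg, HBxh, TEyg, TEyh, TExg, TExh, TByg, TByh, TBxg, TBxh. Columns: Mid, Hi.
{HEyg, HEyh, HByg, HByh} → row (0,5) (-2,-1)
{HExg, HExh, HBxg, HBxh} → row (1,-3) (5,5)
{TEyg, TEyh, TExg, TExh} → row (3,0) (3,0)
{TByg, TBxg} → row (1,4) (1,4)
{TByh, TBxh} → row (5,-3) (5,-3)
That's 5 distinct rows out of 16 strategies.

5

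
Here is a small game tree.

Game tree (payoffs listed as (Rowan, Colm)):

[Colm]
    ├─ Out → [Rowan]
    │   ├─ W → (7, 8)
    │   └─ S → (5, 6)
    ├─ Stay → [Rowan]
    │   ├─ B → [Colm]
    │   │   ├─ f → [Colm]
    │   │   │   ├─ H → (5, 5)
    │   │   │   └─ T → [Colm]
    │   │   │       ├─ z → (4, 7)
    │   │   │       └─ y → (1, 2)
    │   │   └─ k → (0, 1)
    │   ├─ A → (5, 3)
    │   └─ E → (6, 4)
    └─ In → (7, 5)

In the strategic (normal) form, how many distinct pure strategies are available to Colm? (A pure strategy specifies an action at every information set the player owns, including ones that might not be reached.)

24

Colm owns the root with actions {Out, Stay, In} — three choices.
Colm owns the node after Stay-B with actions {f, k} — two choices.
Colm owns the node after Stay-B-f with actions {H, T} — two choices.
Colm owns the node after Stay-B-f-T with actions {z, y} — two choices.
A pure strategy fixes one action at each information set independently, so the count is the product 3 × 2 × 2 × 2 = 24.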